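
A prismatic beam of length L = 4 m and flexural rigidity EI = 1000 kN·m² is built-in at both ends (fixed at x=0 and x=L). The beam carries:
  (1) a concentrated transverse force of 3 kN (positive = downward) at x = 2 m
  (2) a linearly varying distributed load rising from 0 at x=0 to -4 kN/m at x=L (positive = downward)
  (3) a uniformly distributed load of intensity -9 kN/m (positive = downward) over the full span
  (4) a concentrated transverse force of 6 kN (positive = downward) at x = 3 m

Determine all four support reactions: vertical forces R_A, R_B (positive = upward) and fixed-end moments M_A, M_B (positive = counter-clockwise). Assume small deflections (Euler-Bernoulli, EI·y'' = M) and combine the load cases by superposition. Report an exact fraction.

Load 1 — point force P=3 kN at a=2 m (b=L-a=2):
  R_A = Pb²(3a+b)/L³ = 3·2²·(3·2+2)/4³ = 3/2 kN
  M_A = Pab²/L² = 3·2·2²/4² = 3/2 kN·m
  R_B = Pa²(a+3b)/L³ = 3·2²·(2+3·2)/4³ = 3/2 kN
  M_B = -Pa²b/L² = -3·2²·2/4² = -3/2 kN·m
Load 2 — triangular load w₀=-4 kN/m (0→w₀ over full span):
  R_A = 3w₀L/20 = 3·(-4)·4/20 = -12/5 kN
  M_A = w₀L²/30 = (-4)·4²/30 = -32/15 kN·m
  R_B = 7w₀L/20 = 7·(-4)·4/20 = -28/5 kN
  M_B = -w₀L²/20 = -(-4)·4²/20 = 16/5 kN·m
Load 3 — uniform load w=-9 kN/m over full span:
  R_A = wL/2 = (-9)·4/2 = -18 kN
  M_A = wL²/12 = (-9)·4²/12 = -12 kN·m
  R_B = wL/2 = (-9)·4/2 = -18 kN
  M_B = -wL²/12 = -(-9)·4²/12 = 12 kN·m
Load 4 — point force P=6 kN at a=3 m (b=L-a=1):
  R_A = Pb²(3a+b)/L³ = 6·1²·(3·3+1)/4³ = 15/16 kN
  M_A = Pab²/L² = 6·3·1²/4² = 9/8 kN·m
  R_B = Pa²(a+3b)/L³ = 6·3²·(3+3·1)/4³ = 81/16 kN
  M_B = -Pa²b/L² = -6·3²·1/4² = -27/8 kN·m
Superposition: R_A = -1437/80 kN, M_A = -1381/120 kN·m, R_B = -1363/80 kN, M_B = 413/40 kN·m

R_A = -1437/80 kN, M_A = -1381/120 kN·m, R_B = -1363/80 kN, M_B = 413/40 kN·m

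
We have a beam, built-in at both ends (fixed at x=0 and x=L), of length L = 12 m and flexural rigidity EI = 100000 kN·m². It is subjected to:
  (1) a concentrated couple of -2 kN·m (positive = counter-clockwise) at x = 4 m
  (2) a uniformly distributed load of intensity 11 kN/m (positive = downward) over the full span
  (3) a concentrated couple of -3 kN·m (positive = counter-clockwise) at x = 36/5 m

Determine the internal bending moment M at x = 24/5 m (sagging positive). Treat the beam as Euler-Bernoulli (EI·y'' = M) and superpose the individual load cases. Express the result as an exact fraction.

M(24/5) = 21842/375 kN·m

Load 1 — applied couple M₀=-2 kN·m at a=4 m (b=L-a=8):
  M_1 = R_Ax - M_A - M₀  [x>a] with R_A=-2/9, M_A=0 = (-2/9)·(24/5) - 0 - (-2) = 14/15 kN·m
Load 2 — uniform load w=11 kN/m over full span:
  M_2 = wLx/2 - wL²/12 - wx²/2 = 11·12·(24/5)/2 - 11·12²/12 - 11·(24/5)²/2 = 1452/25 kN·m
Load 3 — applied couple M₀=-3 kN·m at a=36/5 m (b=L-a=24/5):
  M_3 = R_Ax - M_A  [x≤a] with R_A=-9/25, M_A=-24/25 = (-9/25)·(24/5) - (-24/25) = -96/125 kN·m
Superposition: M = Σ M_i = 21842/375 kN·m ≈ 58.245333 kN·m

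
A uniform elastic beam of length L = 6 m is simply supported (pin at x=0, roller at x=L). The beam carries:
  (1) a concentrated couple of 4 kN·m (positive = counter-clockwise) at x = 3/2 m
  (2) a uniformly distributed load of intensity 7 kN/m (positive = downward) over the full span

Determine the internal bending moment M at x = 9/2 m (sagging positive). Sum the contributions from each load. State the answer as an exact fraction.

Load 1 — applied couple M₀=4 kN·m at a=3/2 m (b=L-a=9/2):
  M_1 = M₀x/L - M₀  [x>a] = 4·(9/2)/6 - 4 = -1 kN·m
Load 2 — uniform load w=7 kN/m over full span:
  M_2 = wx(L-x)/2 = 7·(9/2)·(6-(9/2))/2 = 189/8 kN·m
Superposition: M = Σ M_i = 181/8 kN·m ≈ 22.625000 kN·m

M(9/2) = 181/8 kN·m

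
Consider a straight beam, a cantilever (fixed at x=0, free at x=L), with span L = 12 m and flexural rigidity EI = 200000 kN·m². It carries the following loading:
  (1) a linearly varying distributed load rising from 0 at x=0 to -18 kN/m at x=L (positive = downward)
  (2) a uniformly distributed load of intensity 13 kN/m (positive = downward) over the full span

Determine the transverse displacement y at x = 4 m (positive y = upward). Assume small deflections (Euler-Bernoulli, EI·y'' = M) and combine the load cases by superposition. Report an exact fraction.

Load 1 — triangular load w₀=-18 kN/m (0→w₀ over full span):
  y_1 = (w₀Lx³/12-w₀L²x²/6-w₀x⁵/(120L))/EI = ((-18)·12·4³/12-(-18)·12²·4²/6-(-18)·4⁵/(120·12))/200000 = 451/15625 m
Load 2 — uniform load w=13 kN/m over full span:
  y_2 = -wx²(x²-4Lx+6L²)/(24EI) = -13·4²·(4²-4·12·4+6·12²)/(24·200000) = -559/18750 m
Superposition: y = Σ y_i = -89/93750 m ≈ -0.000949 m

y(4) = -89/93750 m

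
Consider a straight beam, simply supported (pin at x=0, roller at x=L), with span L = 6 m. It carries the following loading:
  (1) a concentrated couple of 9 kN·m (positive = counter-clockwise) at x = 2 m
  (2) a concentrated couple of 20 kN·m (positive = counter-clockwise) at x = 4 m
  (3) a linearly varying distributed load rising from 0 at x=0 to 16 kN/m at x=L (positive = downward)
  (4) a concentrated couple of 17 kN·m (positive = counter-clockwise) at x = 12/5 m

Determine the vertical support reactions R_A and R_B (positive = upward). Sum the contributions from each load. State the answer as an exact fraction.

Load 1 — applied couple M₀=9 kN·m at a=2 m (b=L-a=4):
  R_A = M₀/L = 9/6 = 3/2 kN
  R_B = -M₀/L = -9/6 = -3/2 kN
Load 2 — applied couple M₀=20 kN·m at a=4 m (b=L-a=2):
  R_A = M₀/L = 20/6 = 10/3 kN
  R_B = -M₀/L = -20/6 = -10/3 kN
Load 3 — triangular load w₀=16 kN/m (0→w₀ over full span):
  R_A = w₀L/6 = 16·6/6 = 16 kN
  R_B = w₀L/3 = 16·6/3 = 32 kN
Load 4 — applied couple M₀=17 kN·m at a=12/5 m (b=L-a=18/5):
  R_A = M₀/L = 17/6 kN
  R_B = -M₀/L = -17/6 kN
Superposition: R_A = 71/3 kN, R_B = 73/3 kN

R_A = 71/3 kN, R_B = 73/3 kN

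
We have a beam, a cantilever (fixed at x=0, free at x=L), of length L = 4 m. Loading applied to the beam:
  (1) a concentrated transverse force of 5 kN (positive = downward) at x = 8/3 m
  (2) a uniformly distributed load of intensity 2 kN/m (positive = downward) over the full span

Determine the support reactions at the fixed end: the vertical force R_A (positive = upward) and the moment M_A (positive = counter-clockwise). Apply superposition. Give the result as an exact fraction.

R_A = 13 kN, M_A = 88/3 kN·m

Load 1 — point force P=5 kN at a=8/3 m (b=L-a=4/3):
  R_A = P = 5 kN
  M_A = Pa = 5·(8/3) = 40/3 kN·m
Load 2 — uniform load w=2 kN/m over full span:
  R_A = wL = 2·4 = 8 kN
  M_A = wL²/2 = 2·4²/2 = 16 kN·m
Superposition: R_A = 13 kN, M_A = 88/3 kN·m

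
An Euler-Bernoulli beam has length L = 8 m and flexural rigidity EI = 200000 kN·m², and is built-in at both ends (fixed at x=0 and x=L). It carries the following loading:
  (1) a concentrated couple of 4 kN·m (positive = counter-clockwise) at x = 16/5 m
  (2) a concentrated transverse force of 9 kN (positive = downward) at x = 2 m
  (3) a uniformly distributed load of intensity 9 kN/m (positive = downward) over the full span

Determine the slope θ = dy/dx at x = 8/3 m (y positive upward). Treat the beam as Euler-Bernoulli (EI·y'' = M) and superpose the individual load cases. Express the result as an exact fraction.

θ(8/3) = -3281/22500000 rad

Load 1 — applied couple M₀=4 kN·m at a=16/5 m (b=L-a=24/5):
  θ_1 = (R_Ax²/2 - M_Ax)/EI  [x≤a] with R_A=18/25, M_A=12/25 = ((18/25)·(8/3)²/2 - (12/25)·(8/3))/200000 = 1/156250 rad
Load 2 — point force P=9 kN at a=2 m (b=L-a=6):
  θ_2 = Pa²(L-x)(2bL-(3b+a)(L-x))/(2L³EI)  [x>a] = 9·2²·(8-(8/3))·(2·6·8-(3·6+2)·(8-(8/3)))/(2·8³·200000) = -1/100000 rad
Load 3 — uniform load w=9 kN/m over full span:
  θ_3 = -wx(L-x)(L-2x)/(12EI) = -9·(8/3)·(8-(8/3))·(8-2·(8/3))/(12·200000) = -4/28125 rad
Superposition: θ = Σ θ_i = -3281/22500000 rad ≈ -0.000146 rad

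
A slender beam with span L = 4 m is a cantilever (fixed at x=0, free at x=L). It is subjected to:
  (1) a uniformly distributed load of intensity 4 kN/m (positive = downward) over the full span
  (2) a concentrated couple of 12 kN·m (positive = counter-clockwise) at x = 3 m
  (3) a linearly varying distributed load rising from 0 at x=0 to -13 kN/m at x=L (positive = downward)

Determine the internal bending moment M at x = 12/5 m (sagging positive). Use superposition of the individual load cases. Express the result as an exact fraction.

M(12/5) = 7988/375 kN·m

Load 1 — uniform load w=4 kN/m over full span:
  M_1 = -w(L-x)²/2 = -4·(4-(12/5))²/2 = -128/25 kN·m
Load 2 — applied couple M₀=12 kN·m at a=3 m (b=L-a=1):
  M_2 = M₀  [x≤a] = 12 = 12 kN·m
Load 3 — triangular load w₀=-13 kN/m (0→w₀ over full span):
  M_3 = w₀Lx/2 - w₀L²/3 - w₀x³/(6L) = (-13)·4·(12/5)/2 - (-13)·4²/3 - (-13)·(12/5)³/(6·4) = 5408/375 kN·m
Superposition: M = Σ M_i = 7988/375 kN·m ≈ 21.301333 kN·m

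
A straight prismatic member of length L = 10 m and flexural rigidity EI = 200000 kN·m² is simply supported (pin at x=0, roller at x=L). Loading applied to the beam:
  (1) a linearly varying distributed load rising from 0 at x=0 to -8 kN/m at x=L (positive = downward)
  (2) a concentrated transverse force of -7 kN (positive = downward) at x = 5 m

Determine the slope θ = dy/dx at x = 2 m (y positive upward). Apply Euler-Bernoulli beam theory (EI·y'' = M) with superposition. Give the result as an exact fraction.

θ(2) = 29911/36000000 rad

Load 1 — triangular load w₀=-8 kN/m (0→w₀ over full span):
  θ_1 = -w₀(7L⁴-30L²x²+15x⁴)/(360LEI) = -(-8)·(7·10⁴-30·10²·2²+15·2⁴)/(360·10·200000) = 91/140625 rad
Load 2 — point force P=-7 kN at a=5 m (b=L-a=5):
  θ_2 = -Pb(L²-b²-3x²)/(6LEI)  [x≤a] = -(-7)·5·(10²-5²-3·2²)/(6·10·200000) = 147/800000 rad
Superposition: θ = Σ θ_i = 29911/36000000 rad ≈ 0.000831 rad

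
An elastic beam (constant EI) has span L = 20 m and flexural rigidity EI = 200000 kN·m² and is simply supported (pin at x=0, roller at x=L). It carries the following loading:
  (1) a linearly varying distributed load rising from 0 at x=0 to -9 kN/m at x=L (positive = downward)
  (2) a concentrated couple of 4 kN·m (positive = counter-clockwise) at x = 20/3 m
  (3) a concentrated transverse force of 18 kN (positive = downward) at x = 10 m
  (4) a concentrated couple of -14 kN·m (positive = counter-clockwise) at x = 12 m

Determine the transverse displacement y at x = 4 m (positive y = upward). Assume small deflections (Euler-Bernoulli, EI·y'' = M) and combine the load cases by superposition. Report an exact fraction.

Load 1 — triangular load w₀=-9 kN/m (0→w₀ over full span):
  y_1 = -w₀x(7L⁴-10L²x²+3x⁴)/(360LEI) = -(-9)·4·(7·20⁴-10·20²·4²+3·4⁴)/(360·20·200000) = 2064/78125 m
Load 2 — applied couple M₀=4 kN·m at a=20/3 m (b=L-a=40/3):
  y_2 = (M₀x³/(6L)+C₁x)/EI  [x≤a] with C₁=M₀(3b²-L²)/(6L)=40/9 = (4·4³/(6·20)+(40/9)·4)/200000 = 14/140625 m
Load 3 — point force P=18 kN at a=10 m (b=L-a=10):
  y_3 = -Pbx(L²-b²-x²)/(6LEI)  [x≤a] = -18·10·4·(20²-10²-4²)/(6·20·200000) = -213/25000 m
Load 4 — applied couple M₀=-14 kN·m at a=12 m (b=L-a=8):
  y_4 = (M₀x³/(6L)+C₁x)/EI  [x≤a] with C₁=M₀(3b²-L²)/(6L)=364/15 = ((-14)·4³/(6·20)+(364/15)·4)/200000 = 7/15625 m
Superposition: y = Σ y_i = 103763/5625000 m ≈ 0.018447 m

y(4) = 103763/5625000 m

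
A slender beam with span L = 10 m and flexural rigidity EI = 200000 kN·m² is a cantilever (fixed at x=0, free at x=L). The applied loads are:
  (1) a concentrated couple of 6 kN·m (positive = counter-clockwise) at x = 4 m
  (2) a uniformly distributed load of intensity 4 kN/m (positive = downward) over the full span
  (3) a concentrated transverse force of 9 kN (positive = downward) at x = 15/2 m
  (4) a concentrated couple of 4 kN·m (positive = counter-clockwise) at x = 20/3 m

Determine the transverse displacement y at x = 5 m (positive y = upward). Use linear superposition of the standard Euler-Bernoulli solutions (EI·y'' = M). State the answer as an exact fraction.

y(5) = -27661/2400000 m

Load 1 — applied couple M₀=6 kN·m at a=4 m (b=L-a=6):
  y_1 = M₀a(2x-a)/(2EI)  [x>a] = 6·4·(2·5-4)/(2·200000) = 9/25000 m
Load 2 — uniform load w=4 kN/m over full span:
  y_2 = -wx²(x²-4Lx+6L²)/(24EI) = -4·5²·(5²-4·10·5+6·10²)/(24·200000) = -17/1920 m
Load 3 — point force P=9 kN at a=15/2 m (b=L-a=5/2):
  y_3 = -Px²(3a-x)/(6EI)  [x≤a] = -9·5²·(3·(15/2)-5)/(6·200000) = -21/6400 m
Load 4 — applied couple M₀=4 kN·m at a=20/3 m (b=L-a=10/3):
  y_4 = M₀x²/(2EI)  [x≤a] = 4·5²/(2·200000) = 1/4000 m
Superposition: y = Σ y_i = -27661/2400000 m ≈ -0.011525 m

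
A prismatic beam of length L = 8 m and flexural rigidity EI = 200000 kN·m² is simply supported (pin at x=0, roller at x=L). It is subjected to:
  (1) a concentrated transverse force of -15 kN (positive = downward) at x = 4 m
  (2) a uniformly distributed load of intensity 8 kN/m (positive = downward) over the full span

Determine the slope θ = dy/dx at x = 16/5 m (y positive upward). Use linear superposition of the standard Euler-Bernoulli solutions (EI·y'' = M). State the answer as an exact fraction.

Load 1 — point force P=-15 kN at a=4 m (b=L-a=4):
  θ_1 = -Pb(L²-b²-3x²)/(6LEI)  [x≤a] = -(-15)·4·(8²-4²-3·(16/5)²)/(6·8·200000) = 27/250000 rad
Load 2 — uniform load w=8 kN/m over full span:
  θ_2 = -w(L³-6Lx²+4x³)/(24EI) = -8·(8³-6·8·(16/5)²+4·(16/5)³)/(24·200000) = -296/1171875 rad
Superposition: θ = Σ θ_i = -2711/18750000 rad ≈ -0.000145 rad

θ(16/5) = -2711/18750000 rad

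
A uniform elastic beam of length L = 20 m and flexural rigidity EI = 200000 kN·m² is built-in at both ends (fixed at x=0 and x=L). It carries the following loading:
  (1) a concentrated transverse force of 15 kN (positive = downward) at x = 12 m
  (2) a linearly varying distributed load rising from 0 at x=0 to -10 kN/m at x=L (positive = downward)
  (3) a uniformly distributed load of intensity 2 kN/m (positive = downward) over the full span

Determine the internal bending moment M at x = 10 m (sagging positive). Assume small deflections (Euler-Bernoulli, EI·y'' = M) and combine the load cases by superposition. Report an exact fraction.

M(10) = -26 kN·m

Load 1 — point force P=15 kN at a=12 m (b=L-a=8):
  M_1 = Pb²(3a+b)x/L³ - Pab²/L²  [x≤a] = 15·8²·(3·12+8)·10/20³ - 15·12·8²/20² = 24 kN·m
Load 2 — triangular load w₀=-10 kN/m (0→w₀ over full span):
  M_2 = 3w₀Lx/20 - w₀L²/30 - w₀x³/(6L) = 3·(-10)·20·10/20 - (-10)·20²/30 - (-10)·10³/(6·20) = -250/3 kN·m
Load 3 — uniform load w=2 kN/m over full span:
  M_3 = wLx/2 - wL²/12 - wx²/2 = 2·20·10/2 - 2·20²/12 - 2·10²/2 = 100/3 kN·m
Superposition: M = Σ M_i = -26 kN·m ≈ -26.000000 kN·m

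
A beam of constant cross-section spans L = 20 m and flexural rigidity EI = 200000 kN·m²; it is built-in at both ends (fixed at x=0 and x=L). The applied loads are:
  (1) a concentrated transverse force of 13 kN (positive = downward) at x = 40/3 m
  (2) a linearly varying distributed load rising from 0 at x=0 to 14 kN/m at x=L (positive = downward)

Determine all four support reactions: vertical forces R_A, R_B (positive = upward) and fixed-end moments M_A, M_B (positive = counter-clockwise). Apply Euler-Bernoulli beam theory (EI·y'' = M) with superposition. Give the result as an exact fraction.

Load 1 — point force P=13 kN at a=40/3 m (b=L-a=20/3):
  R_A = Pb²(3a+b)/L³ = 13·(20/3)²·(3·(40/3)+(20/3))/20³ = 91/27 kN
  M_A = Pab²/L² = 13·(40/3)·(20/3)²/20² = 520/27 kN·m
  R_B = Pa²(a+3b)/L³ = 13·(40/3)²·((40/3)+3·(20/3))/20³ = 260/27 kN
  M_B = -Pa²b/L² = -13·(40/3)²·(20/3)/20² = -1040/27 kN·m
Load 2 — triangular load w₀=14 kN/m (0→w₀ over full span):
  R_A = 3w₀L/20 = 3·14·20/20 = 42 kN
  M_A = w₀L²/30 = 14·20²/30 = 560/3 kN·m
  R_B = 7w₀L/20 = 7·14·20/20 = 98 kN
  M_B = -w₀L²/20 = -14·20²/20 = -280 kN·m
Superposition: R_A = 1225/27 kN, M_A = 5560/27 kN·m, R_B = 2906/27 kN, M_B = -8600/27 kN·m

R_A = 1225/27 kN, M_A = 5560/27 kN·m, R_B = 2906/27 kN, M_B = -8600/27 kN·m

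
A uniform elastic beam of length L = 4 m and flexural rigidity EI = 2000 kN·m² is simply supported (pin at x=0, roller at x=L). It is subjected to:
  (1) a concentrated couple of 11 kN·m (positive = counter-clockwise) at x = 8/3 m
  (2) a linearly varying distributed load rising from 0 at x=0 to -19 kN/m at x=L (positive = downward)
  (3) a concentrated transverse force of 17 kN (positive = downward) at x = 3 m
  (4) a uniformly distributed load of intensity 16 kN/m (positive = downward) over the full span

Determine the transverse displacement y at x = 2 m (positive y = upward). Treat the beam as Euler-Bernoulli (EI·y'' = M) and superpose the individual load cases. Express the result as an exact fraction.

y(2) = -1561/72000 m

Load 1 — applied couple M₀=11 kN·m at a=8/3 m (b=L-a=4/3):
  y_1 = (M₀x³/(6L)+C₁x)/EI  [x≤a] with C₁=M₀(3b²-L²)/(6L)=-44/9 = (11·2³/(6·4)+(-44/9)·2)/2000 = -11/3600 m
Load 2 — triangular load w₀=-19 kN/m (0→w₀ over full span):
  y_2 = -w₀x(7L⁴-10L²x²+3x⁴)/(360LEI) = -(-19)·2·(7·4⁴-10·4²·2²+3·2⁴)/(360·4·2000) = 19/1200 m
Load 3 — point force P=17 kN at a=3 m (b=L-a=1):
  y_3 = -Pbx(L²-b²-x²)/(6LEI)  [x≤a] = -17·1·2·(4²-1²-2²)/(6·4·2000) = -187/24000 m
Load 4 — uniform load w=16 kN/m over full span:
  y_4 = -wx(L³-2Lx²+x³)/(24EI) = -16·2·(4³-2·4·2²+2³)/(24·2000) = -2/75 m
Superposition: y = Σ y_i = -1561/72000 m ≈ -0.021681 m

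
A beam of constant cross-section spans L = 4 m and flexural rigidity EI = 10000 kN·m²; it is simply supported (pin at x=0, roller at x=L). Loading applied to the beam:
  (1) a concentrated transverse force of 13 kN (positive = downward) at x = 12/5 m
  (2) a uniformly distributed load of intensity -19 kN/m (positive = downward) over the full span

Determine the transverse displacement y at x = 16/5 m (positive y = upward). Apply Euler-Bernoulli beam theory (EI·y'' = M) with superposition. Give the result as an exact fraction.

y(16/5) = 3238/1171875 m

Load 1 — point force P=13 kN at a=12/5 m (b=L-a=8/5):
  y_1 = -Pa(L-x)(2Lx-a²-x²)/(6LEI)  [x>a] = -13·(12/5)·(4-(16/5))·(2·4·(16/5)-(12/5)²-(16/5)²)/(6·4·10000) = -78/78125 m
Load 2 — uniform load w=-19 kN/m over full span:
  y_2 = -wx(L³-2Lx²+x³)/(24EI) = -(-19)·(16/5)·(4³-2·4·(16/5)²+(16/5)³)/(24·10000) = 4408/1171875 m
Superposition: y = Σ y_i = 3238/1171875 m ≈ 0.002763 m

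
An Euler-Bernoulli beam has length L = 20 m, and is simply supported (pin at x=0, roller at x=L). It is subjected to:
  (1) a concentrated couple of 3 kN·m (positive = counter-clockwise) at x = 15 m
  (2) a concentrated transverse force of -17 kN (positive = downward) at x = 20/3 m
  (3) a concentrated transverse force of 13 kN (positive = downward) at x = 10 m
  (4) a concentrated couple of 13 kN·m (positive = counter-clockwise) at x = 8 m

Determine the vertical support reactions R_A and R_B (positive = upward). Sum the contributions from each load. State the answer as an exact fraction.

R_A = -121/30 kN, R_B = 1/30 kN

Load 1 — applied couple M₀=3 kN·m at a=15 m (b=L-a=5):
  R_A = M₀/L = 3/20 kN
  R_B = -M₀/L = -3/20 kN
Load 2 — point force P=-17 kN at a=20/3 m (b=L-a=40/3):
  R_A = Pb/L = (-17)·(40/3)/20 = -34/3 kN
  R_B = Pa/L = (-17)·(20/3)/20 = -17/3 kN
Load 3 — point force P=13 kN at a=10 m (b=L-a=10):
  R_A = Pb/L = 13·10/20 = 13/2 kN
  R_B = Pa/L = 13·10/20 = 13/2 kN
Load 4 — applied couple M₀=13 kN·m at a=8 m (b=L-a=12):
  R_A = M₀/L = 13/20 kN
  R_B = -M₀/L = -13/20 kN
Superposition: R_A = -121/30 kN, R_B = 1/30 kN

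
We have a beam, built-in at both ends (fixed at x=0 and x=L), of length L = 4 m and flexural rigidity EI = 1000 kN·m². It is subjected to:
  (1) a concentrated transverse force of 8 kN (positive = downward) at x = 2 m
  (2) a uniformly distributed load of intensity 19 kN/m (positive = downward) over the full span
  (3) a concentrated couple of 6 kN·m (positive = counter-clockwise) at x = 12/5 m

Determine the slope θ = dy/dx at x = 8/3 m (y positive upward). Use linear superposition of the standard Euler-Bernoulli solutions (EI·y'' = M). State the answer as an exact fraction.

θ(8/3) = 2593/253125 rad

Load 1 — point force P=8 kN at a=2 m (b=L-a=2):
  θ_1 = Pa²(L-x)(2bL-(3b+a)(L-x))/(2L³EI)  [x>a] = 8·2²·(4-(8/3))·(2·2·4-(3·2+2)·(4-(8/3)))/(2·4³·1000) = 2/1125 rad
Load 2 — uniform load w=19 kN/m over full span:
  θ_2 = -wx(L-x)(L-2x)/(12EI) = -19·(8/3)·(4-(8/3))·(4-2·(8/3))/(12·1000) = 76/10125 rad
Load 3 — applied couple M₀=6 kN·m at a=12/5 m (b=L-a=8/5):
  θ_3 = (R_Ax²/2 - M_Ax - M₀(x-a))/EI  [x>a] with R_A=54/25, M_A=48/25 = ((54/25)·(8/3)²/2 - (48/25)·(8/3) - 6·((8/3)-(12/5)))/1000 = 3/3125 rad
Superposition: θ = Σ θ_i = 2593/253125 rad ≈ 0.010244 rad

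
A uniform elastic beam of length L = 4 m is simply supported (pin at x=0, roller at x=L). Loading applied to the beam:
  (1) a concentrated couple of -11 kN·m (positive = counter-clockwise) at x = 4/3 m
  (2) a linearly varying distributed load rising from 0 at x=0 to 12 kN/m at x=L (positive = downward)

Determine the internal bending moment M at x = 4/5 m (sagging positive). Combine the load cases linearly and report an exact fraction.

Load 1 — applied couple M₀=-11 kN·m at a=4/3 m (b=L-a=8/3):
  M_1 = M₀x/L  [x≤a] = (-11)·(4/5)/4 = -11/5 kN·m
Load 2 — triangular load w₀=12 kN/m (0→w₀ over full span):
  M_2 = w₀Lx/6 - w₀x³/(6L) = 12·4·(4/5)/6 - 12·(4/5)³/(6·4) = 768/125 kN·m
Superposition: M = Σ M_i = 493/125 kN·m ≈ 3.944000 kN·m

M(4/5) = 493/125 kN·m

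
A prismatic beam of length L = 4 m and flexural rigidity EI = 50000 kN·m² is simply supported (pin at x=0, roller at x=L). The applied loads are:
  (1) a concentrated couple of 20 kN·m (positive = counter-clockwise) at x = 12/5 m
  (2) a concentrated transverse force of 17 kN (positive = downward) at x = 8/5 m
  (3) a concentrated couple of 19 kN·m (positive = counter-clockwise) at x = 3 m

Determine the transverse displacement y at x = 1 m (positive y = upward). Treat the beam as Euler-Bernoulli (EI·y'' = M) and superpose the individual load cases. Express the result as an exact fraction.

Load 1 — applied couple M₀=20 kN·m at a=12/5 m (b=L-a=8/5):
  y_1 = (M₀x³/(6L)+C₁x)/EI  [x≤a] with C₁=M₀(3b²-L²)/(6L)=-104/15 = (20·1³/(6·4)+(-104/15)·1)/50000 = -61/500000 m
Load 2 — point force P=17 kN at a=8/5 m (b=L-a=12/5):
  y_2 = -Pbx(L²-b²-x²)/(6LEI)  [x≤a] = -17·(12/5)·1·(4²-(12/5)²-1²)/(6·4·50000) = -3927/12500000 m
Load 3 — applied couple M₀=19 kN·m at a=3 m (b=L-a=1):
  y_3 = (M₀x³/(6L)+C₁x)/EI  [x≤a] with C₁=M₀(3b²-L²)/(6L)=-247/24 = (19·1³/(6·4)+(-247/24)·1)/50000 = -19/100000 m
Superposition: y = Σ y_i = -7827/12500000 m ≈ -0.000626 m

y(1) = -7827/12500000 m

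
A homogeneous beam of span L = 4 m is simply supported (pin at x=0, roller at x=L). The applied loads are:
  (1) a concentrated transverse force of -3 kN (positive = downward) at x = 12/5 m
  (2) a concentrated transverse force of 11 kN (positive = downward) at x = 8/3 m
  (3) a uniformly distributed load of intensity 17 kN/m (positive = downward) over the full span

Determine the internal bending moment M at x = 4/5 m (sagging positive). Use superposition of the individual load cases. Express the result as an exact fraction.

M(4/5) = 356/15 kN·m

Load 1 — point force P=-3 kN at a=12/5 m (b=L-a=8/5):
  M_1 = Pbx/L  [x≤a] = (-3)·(8/5)·(4/5)/4 = -24/25 kN·m
Load 2 — point force P=11 kN at a=8/3 m (b=L-a=4/3):
  M_2 = Pbx/L  [x≤a] = 11·(4/3)·(4/5)/4 = 44/15 kN·m
Load 3 — uniform load w=17 kN/m over full span:
  M_3 = wx(L-x)/2 = 17·(4/5)·(4-(4/5))/2 = 544/25 kN·m
Superposition: M = Σ M_i = 356/15 kN·m ≈ 23.733333 kN·m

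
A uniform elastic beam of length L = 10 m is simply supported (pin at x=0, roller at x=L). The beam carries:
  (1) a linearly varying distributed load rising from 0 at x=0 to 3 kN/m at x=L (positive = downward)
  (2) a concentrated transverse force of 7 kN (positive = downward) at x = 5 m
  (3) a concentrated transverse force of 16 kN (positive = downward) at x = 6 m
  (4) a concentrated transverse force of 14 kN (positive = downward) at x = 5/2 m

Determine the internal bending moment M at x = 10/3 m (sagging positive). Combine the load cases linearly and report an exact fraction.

Load 1 — triangular load w₀=3 kN/m (0→w₀ over full span):
  M_1 = w₀Lx/6 - w₀x³/(6L) = 3·10·(10/3)/6 - 3·(10/3)³/(6·10) = 400/27 kN·m
Load 2 — point force P=7 kN at a=5 m (b=L-a=5):
  M_2 = Pbx/L  [x≤a] = 7·5·(10/3)/10 = 35/3 kN·m
Load 3 — point force P=16 kN at a=6 m (b=L-a=4):
  M_3 = Pbx/L  [x≤a] = 16·4·(10/3)/10 = 64/3 kN·m
Load 4 — point force P=14 kN at a=5/2 m (b=L-a=15/2):
  M_4 = Pa(L-x)/L  [x>a] = 14·(5/2)·(10-(10/3))/10 = 70/3 kN·m
Superposition: M = Σ M_i = 1921/27 kN·m ≈ 71.148148 kN·m

M(10/3) = 1921/27 kN·m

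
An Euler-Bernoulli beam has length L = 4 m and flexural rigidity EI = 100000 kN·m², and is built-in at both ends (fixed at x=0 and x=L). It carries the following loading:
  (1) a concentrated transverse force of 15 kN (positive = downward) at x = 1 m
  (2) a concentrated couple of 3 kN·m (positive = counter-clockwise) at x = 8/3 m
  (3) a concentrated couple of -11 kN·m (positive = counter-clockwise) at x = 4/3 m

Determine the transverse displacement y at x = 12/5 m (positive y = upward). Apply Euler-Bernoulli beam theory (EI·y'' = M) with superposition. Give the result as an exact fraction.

y(12/5) = -2681/56250000 m

Load 1 — point force P=15 kN at a=1 m (b=L-a=3):
  y_1 = -Pa²(L-x)²(3bL-(3b+a)(L-x))/(6L³EI)  [x>a] = -15·1²·(4-(12/5))²·(3·3·4-(3·3+1)·(4-(12/5)))/(6·4³·100000) = -1/50000 m
Load 2 — applied couple M₀=3 kN·m at a=8/3 m (b=L-a=4/3):
  y_2 = (R_Ax³/6 - M_Ax²/2)/EI  [x≤a] with R_A=1, M_A=1 = (1·(12/5)³/6 - 1·(12/5)²/2)/100000 = -9/1562500 m
Load 3 — applied couple M₀=-11 kN·m at a=4/3 m (b=L-a=8/3):
  y_3 = (R_Ax³/6 - M_Ax²/2 - M₀(x-a)²/2)/EI  [x>a] with R_A=-11/3, M_A=0 = ((-11/3)·(12/5)³/6 - 0·(12/5)²/2 - (-11)·((12/5)-(4/3))²/2)/100000 = -77/3515625 m
Superposition: y = Σ y_i = -2681/56250000 m ≈ -0.000048 m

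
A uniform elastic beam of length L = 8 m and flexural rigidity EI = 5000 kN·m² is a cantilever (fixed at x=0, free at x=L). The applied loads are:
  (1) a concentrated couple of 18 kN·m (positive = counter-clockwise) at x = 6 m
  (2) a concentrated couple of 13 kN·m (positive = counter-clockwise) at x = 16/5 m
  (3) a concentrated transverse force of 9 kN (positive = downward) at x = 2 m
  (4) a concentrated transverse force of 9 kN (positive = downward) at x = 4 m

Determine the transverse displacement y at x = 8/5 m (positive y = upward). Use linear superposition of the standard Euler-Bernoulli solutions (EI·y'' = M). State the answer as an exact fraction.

y(8/5) = -268/78125 m

Load 1 — applied couple M₀=18 kN·m at a=6 m (b=L-a=2):
  y_1 = M₀x²/(2EI)  [x≤a] = 18·(8/5)²/(2·5000) = 72/15625 m
Load 2 — applied couple M₀=13 kN·m at a=16/5 m (b=L-a=24/5):
  y_2 = M₀x²/(2EI)  [x≤a] = 13·(8/5)²/(2·5000) = 52/15625 m
Load 3 — point force P=9 kN at a=2 m (b=L-a=6):
  y_3 = -Px²(3a-x)/(6EI)  [x≤a] = -9·(8/5)²·(3·2-(8/5))/(6·5000) = -264/78125 m
Load 4 — point force P=9 kN at a=4 m (b=L-a=4):
  y_4 = -Px²(3a-x)/(6EI)  [x≤a] = -9·(8/5)²·(3·4-(8/5))/(6·5000) = -624/78125 m
Superposition: y = Σ y_i = -268/78125 m ≈ -0.003430 m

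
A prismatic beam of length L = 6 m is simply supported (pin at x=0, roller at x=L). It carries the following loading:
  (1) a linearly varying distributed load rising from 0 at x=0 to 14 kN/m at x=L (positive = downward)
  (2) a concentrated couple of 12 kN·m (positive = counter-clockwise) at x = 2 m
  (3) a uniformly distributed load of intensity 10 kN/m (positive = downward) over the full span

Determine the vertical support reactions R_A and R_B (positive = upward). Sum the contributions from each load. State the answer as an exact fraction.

Load 1 — triangular load w₀=14 kN/m (0→w₀ over full span):
  R_A = w₀L/6 = 14·6/6 = 14 kN
  R_B = w₀L/3 = 14·6/3 = 28 kN
Load 2 — applied couple M₀=12 kN·m at a=2 m (b=L-a=4):
  R_A = M₀/L = 12/6 = 2 kN
  R_B = -M₀/L = -12/6 = -2 kN
Load 3 — uniform load w=10 kN/m over full span:
  R_A = wL/2 = 10·6/2 = 30 kN
  R_B = wL/2 = 10·6/2 = 30 kN
Superposition: R_A = 46 kN, R_B = 56 kN

R_A = 46 kN, R_B = 56 kN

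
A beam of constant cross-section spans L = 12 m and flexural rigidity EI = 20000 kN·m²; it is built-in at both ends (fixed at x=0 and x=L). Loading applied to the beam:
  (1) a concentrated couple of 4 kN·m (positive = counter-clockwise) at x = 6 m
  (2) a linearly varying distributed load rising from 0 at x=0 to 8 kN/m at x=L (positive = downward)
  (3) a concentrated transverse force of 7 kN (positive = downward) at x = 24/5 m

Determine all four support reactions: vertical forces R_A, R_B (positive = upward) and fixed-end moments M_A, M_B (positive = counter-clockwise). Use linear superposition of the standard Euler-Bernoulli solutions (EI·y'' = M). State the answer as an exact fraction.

Load 1 — applied couple M₀=4 kN·m at a=6 m (b=L-a=6):
  R_A = 6M₀ab/L³ = 6·4·6·6/12³ = 1/2 kN
  M_A = M₀b(2a-b)/L² = 4·6·(2·6-6)/12² = 1 kN·m
  R_B = -6M₀ab/L³ = -6·4·6·6/12³ = -1/2 kN
  M_B = M₀a(2b-a)/L² = 4·6·(2·6-6)/12² = 1 kN·m
Load 2 — triangular load w₀=8 kN/m (0→w₀ over full span):
  R_A = 3w₀L/20 = 3·8·12/20 = 72/5 kN
  M_A = w₀L²/30 = 8·12²/30 = 192/5 kN·m
  R_B = 7w₀L/20 = 7·8·12/20 = 168/5 kN
  M_B = -w₀L²/20 = -8·12²/20 = -288/5 kN·m
Load 3 — point force P=7 kN at a=24/5 m (b=L-a=36/5):
  R_A = Pb²(3a+b)/L³ = 7·(36/5)²·(3·(24/5)+(36/5))/12³ = 567/125 kN
  M_A = Pab²/L² = 7·(24/5)·(36/5)²/12² = 1512/125 kN·m
  R_B = Pa²(a+3b)/L³ = 7·(24/5)²·((24/5)+3·(36/5))/12³ = 308/125 kN
  M_B = -Pa²b/L² = -7·(24/5)²·(36/5)/12² = -1008/125 kN·m
Superposition: R_A = 4859/250 kN, M_A = 6437/125 kN·m, R_B = 8891/250 kN, M_B = -8083/125 kN·m

R_A = 4859/250 kN, M_A = 6437/125 kN·m, R_B = 8891/250 kN, M_B = -8083/125 kN·m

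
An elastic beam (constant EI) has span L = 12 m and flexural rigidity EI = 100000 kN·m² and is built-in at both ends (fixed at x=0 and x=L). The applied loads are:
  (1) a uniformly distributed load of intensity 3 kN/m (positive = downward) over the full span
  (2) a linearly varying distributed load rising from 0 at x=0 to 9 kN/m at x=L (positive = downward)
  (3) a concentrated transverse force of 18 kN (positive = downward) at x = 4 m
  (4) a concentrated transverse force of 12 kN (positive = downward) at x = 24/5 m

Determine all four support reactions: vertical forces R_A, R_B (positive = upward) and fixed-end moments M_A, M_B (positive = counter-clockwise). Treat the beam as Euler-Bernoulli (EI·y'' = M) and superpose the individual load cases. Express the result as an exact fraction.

Load 1 — uniform load w=3 kN/m over full span:
  R_A = wL/2 = 3·12/2 = 18 kN
  M_A = wL²/12 = 3·12²/12 = 36 kN·m
  R_B = wL/2 = 3·12/2 = 18 kN
  M_B = -wL²/12 = -3·12²/12 = -36 kN·m
Load 2 — triangular load w₀=9 kN/m (0→w₀ over full span):
  R_A = 3w₀L/20 = 3·9·12/20 = 81/5 kN
  M_A = w₀L²/30 = 9·12²/30 = 216/5 kN·m
  R_B = 7w₀L/20 = 7·9·12/20 = 189/5 kN
  M_B = -w₀L²/20 = -9·12²/20 = -324/5 kN·m
Load 3 — point force P=18 kN at a=4 m (b=L-a=8):
  R_A = Pb²(3a+b)/L³ = 18·8²·(3·4+8)/12³ = 40/3 kN
  M_A = Pab²/L² = 18·4·8²/12² = 32 kN·m
  R_B = Pa²(a+3b)/L³ = 18·4²·(4+3·8)/12³ = 14/3 kN
  M_B = -Pa²b/L² = -18·4²·8/12² = -16 kN·m
Load 4 — point force P=12 kN at a=24/5 m (b=L-a=36/5):
  R_A = Pb²(3a+b)/L³ = 12·(36/5)²·(3·(24/5)+(36/5))/12³ = 972/125 kN
  M_A = Pab²/L² = 12·(24/5)·(36/5)²/12² = 2592/125 kN·m
  R_B = Pa²(a+3b)/L³ = 12·(24/5)²·((24/5)+3·(36/5))/12³ = 528/125 kN
  M_B = -Pa²b/L² = -12·(24/5)²·(36/5)/12² = -1728/125 kN·m
Superposition: R_A = 20741/375 kN, M_A = 16492/125 kN·m, R_B = 24259/375 kN, M_B = -16328/125 kN·m

R_A = 20741/375 kN, M_A = 16492/125 kN·m, R_B = 24259/375 kN, M_B = -16328/125 kN·m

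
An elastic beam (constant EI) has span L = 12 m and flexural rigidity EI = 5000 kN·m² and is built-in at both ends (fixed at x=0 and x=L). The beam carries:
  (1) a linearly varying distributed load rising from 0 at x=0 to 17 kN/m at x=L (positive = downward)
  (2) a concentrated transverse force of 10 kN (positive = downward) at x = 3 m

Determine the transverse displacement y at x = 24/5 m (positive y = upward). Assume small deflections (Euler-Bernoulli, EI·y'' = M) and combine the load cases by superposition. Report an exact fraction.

Load 1 — triangular load w₀=17 kN/m (0→w₀ over full span):
  y_1 = -w₀x²(L-x)²(x+2L)/(120LEI) = -17·(24/5)²·(12-(24/5))²·((24/5)+2·12)/(120·12·5000) = -793152/9765625 m
Load 2 — point force P=10 kN at a=3 m (b=L-a=9):
  y_2 = -Pa²(L-x)²(3bL-(3b+a)(L-x))/(6L³EI)  [x>a] = -10·3²·(12-(24/5))²·(3·9·12-(3·9+3)·(12-(24/5)))/(6·12³·5000) = -243/25000 m
Superposition: y = Σ y_i = -7104591/78125000 m ≈ -0.090939 m

y(24/5) = -7104591/78125000 m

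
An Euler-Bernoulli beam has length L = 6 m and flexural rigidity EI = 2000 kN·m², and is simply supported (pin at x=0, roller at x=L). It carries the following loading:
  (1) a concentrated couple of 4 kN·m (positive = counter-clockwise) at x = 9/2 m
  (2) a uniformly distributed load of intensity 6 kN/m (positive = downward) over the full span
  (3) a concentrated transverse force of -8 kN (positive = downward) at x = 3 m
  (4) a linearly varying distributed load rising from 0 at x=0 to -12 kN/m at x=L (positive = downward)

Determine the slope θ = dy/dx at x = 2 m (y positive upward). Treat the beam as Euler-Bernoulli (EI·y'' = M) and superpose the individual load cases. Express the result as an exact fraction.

Load 1 — applied couple M₀=4 kN·m at a=9/2 m (b=L-a=3/2):
  θ_1 = (M₀x²/(2L)+C₁)/EI  [x≤a] with C₁=M₀(3b²-L²)/(6L)=-13/4 = (4·2²/(2·6)+(-13/4))/2000 = -23/24000 rad
Load 2 — uniform load w=6 kN/m over full span:
  θ_2 = -w(L³-6Lx²+4x³)/(24EI) = -6·(6³-6·6·2²+4·2³)/(24·2000) = -13/1000 rad
Load 3 — point force P=-8 kN at a=3 m (b=L-a=3):
  θ_3 = -Pb(L²-b²-3x²)/(6LEI)  [x≤a] = -(-8)·3·(6²-3²-3·2²)/(6·6·2000) = 1/200 rad
Load 4 — triangular load w₀=-12 kN/m (0→w₀ over full span):
  θ_4 = -w₀(7L⁴-30L²x²+15x⁴)/(360LEI) = -(-12)·(7·6⁴-30·6²·2²+15·2⁴)/(360·6·2000) = 26/1875 rad
Superposition: θ = Σ θ_i = 589/120000 rad ≈ 0.004908 rad

θ(2) = 589/120000 rad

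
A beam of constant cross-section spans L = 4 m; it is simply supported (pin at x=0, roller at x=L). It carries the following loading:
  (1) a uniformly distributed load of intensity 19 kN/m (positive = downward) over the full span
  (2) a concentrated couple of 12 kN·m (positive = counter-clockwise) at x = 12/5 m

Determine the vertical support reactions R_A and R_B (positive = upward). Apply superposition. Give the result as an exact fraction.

Load 1 — uniform load w=19 kN/m over full span:
  R_A = wL/2 = 19·4/2 = 38 kN
  R_B = wL/2 = 19·4/2 = 38 kN
Load 2 — applied couple M₀=12 kN·m at a=12/5 m (b=L-a=8/5):
  R_A = M₀/L = 12/4 = 3 kN
  R_B = -M₀/L = -12/4 = -3 kN
Superposition: R_A = 41 kN, R_B = 35 kN

R_A = 41 kN, R_B = 35 kN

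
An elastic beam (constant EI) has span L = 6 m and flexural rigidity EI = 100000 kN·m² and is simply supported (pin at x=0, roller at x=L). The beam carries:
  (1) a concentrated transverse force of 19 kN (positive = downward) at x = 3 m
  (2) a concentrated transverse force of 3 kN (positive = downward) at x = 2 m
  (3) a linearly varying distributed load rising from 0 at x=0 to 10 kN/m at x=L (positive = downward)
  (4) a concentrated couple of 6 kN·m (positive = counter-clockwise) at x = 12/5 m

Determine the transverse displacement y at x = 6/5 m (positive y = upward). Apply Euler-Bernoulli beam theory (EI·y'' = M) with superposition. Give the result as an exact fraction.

Load 1 — point force P=19 kN at a=3 m (b=L-a=3):
  y_1 = -Pbx(L²-b²-x²)/(6LEI)  [x≤a] = -19·3·(6/5)·(6²-3²-(6/5)²)/(6·6·100000) = -12141/25000000 m
Load 2 — point force P=3 kN at a=2 m (b=L-a=4):
  y_2 = -Pbx(L²-b²-x²)/(6LEI)  [x≤a] = -3·4·(6/5)·(6²-4²-(6/5)²)/(6·6·100000) = -29/390625 m
Load 3 — triangular load w₀=10 kN/m (0→w₀ over full span):
  y_3 = -w₀x(7L⁴-10L²x²+3x⁴)/(360LEI) = -10·(6/5)·(7·6⁴-10·6²·(6/5)²+3·(6/5)⁴)/(360·6·100000) = -4644/9765625 m
Load 4 — applied couple M₀=6 kN·m at a=12/5 m (b=L-a=18/5):
  y_4 = (M₀x³/(6L)+C₁x)/EI  [x≤a] with C₁=M₀(3b²-L²)/(6L)=12/25 = (6·(6/5)³/(6·6)+(12/25)·(6/5))/100000 = 27/3125000 m
Superposition: y = Σ y_i = -641741/625000000 m ≈ -0.001027 m

y(6/5) = -641741/625000000 m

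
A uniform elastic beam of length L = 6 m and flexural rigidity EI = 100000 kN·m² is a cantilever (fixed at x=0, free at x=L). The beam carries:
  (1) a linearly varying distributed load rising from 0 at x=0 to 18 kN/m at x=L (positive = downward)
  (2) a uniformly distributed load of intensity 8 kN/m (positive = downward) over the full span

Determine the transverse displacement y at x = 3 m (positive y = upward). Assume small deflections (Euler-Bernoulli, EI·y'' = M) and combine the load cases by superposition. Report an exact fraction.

y(3) = -47763/4000000 m

Load 1 — triangular load w₀=18 kN/m (0→w₀ over full span):
  y_1 = (w₀Lx³/12-w₀L²x²/6-w₀x⁵/(120L))/EI = (18·6·3³/12-18·6²·3²/6-18·3⁵/(120·6))/100000 = -29403/4000000 m
Load 2 — uniform load w=8 kN/m over full span:
  y_2 = -wx²(x²-4Lx+6L²)/(24EI) = -8·3²·(3²-4·6·3+6·6²)/(24·100000) = -459/100000 m
Superposition: y = Σ y_i = -47763/4000000 m ≈ -0.011941 m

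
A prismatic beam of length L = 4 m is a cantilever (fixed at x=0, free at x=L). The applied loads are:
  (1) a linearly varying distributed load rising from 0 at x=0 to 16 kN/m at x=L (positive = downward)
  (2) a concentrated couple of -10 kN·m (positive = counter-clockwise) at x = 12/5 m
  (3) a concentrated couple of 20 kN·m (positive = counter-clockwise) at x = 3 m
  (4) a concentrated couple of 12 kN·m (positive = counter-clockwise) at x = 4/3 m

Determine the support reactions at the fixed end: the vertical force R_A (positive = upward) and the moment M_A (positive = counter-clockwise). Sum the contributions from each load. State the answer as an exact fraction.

Load 1 — triangular load w₀=16 kN/m (0→w₀ over full span):
  R_A = w₀L/2 = 16·4/2 = 32 kN
  M_A = w₀L²/3 = 16·4²/3 = 256/3 kN·m
Load 2 — applied couple M₀=-10 kN·m at a=12/5 m (b=L-a=8/5):
  R_A = 0 kN
  M_A = -M₀ = -(-10) = 10 kN·m
Load 3 — applied couple M₀=20 kN·m at a=3 m (b=L-a=1):
  R_A = 0 kN
  M_A = -M₀ = -20 kN·m
Load 4 — applied couple M₀=12 kN·m at a=4/3 m (b=L-a=8/3):
  R_A = 0 kN
  M_A = -M₀ = -12 kN·m
Superposition: R_A = 32 kN, M_A = 190/3 kN·m

R_A = 32 kN, M_A = 190/3 kN·m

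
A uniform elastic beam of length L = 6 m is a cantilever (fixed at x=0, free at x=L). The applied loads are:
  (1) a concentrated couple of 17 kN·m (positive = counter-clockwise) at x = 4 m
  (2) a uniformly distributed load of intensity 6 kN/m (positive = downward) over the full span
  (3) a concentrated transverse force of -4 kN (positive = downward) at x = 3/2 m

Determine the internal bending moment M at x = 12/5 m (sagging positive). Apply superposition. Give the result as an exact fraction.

M(12/5) = -547/25 kN·m

Load 1 — applied couple M₀=17 kN·m at a=4 m (b=L-a=2):
  M_1 = M₀  [x≤a] = 17 = 17 kN·m
Load 2 — uniform load w=6 kN/m over full span:
  M_2 = -w(L-x)²/2 = -6·(6-(12/5))²/2 = -972/25 kN·m
Load 3 — point force P=-4 kN at a=3/2 m (b=L-a=9/2):
  M_3 = 0  [x>a] = 0 kN·m
Superposition: M = Σ M_i = -547/25 kN·m ≈ -21.880000 kN·m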